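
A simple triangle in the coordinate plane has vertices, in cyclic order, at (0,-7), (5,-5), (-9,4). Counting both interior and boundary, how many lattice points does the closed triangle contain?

39

By the shoelace formula, twice the signed area is |[0·(-5) − 5·(-7)] + [5·4 − (-9)·(-5)] + [(-9)·(-7) − 0·4]| = 73, so the area is 36.5.
Along each edge there are gcd(|Δx|,|Δy|)+1 lattice points, so counting each shared vertex once the boundary has gcd(5,2) + gcd(14,9) + gcd(9,11) = 1+1+1 = 3.
Pick's theorem gives I = A − B/2 + 1 = 36.5 − 3/2 + 1 = 36, so the closed region contains I + B = 36 + 3 = 39 lattice points.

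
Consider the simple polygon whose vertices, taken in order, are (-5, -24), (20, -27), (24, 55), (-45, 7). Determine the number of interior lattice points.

Using the shoelace formula, 2A = |[(-5)·(-27) − 20·(-24)] + [20·55 − 24·(-27)] + [24·7 − (-45)·55] + [(-45)·(-24) − (-5)·7]| = 6121, so the area is 6121/2.
The number of boundary lattice points is Σ gcd(|Δx|,|Δy|) = gcd(25,3) + gcd(4,82) + gcd(69,48) + gcd(40,31) = 1+2+3+1 = 7.
Pick's theorem gives I = A − B/2 + 1 = 6121/2 − 7/2 + 1 = 3058.

3058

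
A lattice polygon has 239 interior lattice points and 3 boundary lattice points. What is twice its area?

479

By Pick's theorem, A = I + B/2 − 1 = 239 + 3/2 − 1 = 479/2.
Hence 2A = 479.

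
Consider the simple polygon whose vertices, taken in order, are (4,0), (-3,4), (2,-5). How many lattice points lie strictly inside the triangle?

By the shoelace formula, twice the signed area is |[4·4 − (-3)·0] + [(-3)·(-5) − 2·4] + [2·0 − 4·(-5)]| = 43, so the area is 43/2.
Along each edge there are gcd(|Δx|,|Δy|)+1 lattice points, so counting each shared vertex once the boundary has gcd(7,4) + gcd(5,9) + gcd(2,5) = 1+1+1 = 3.
By Pick's theorem A = I + B/2 − 1, so I = 43/2 − 3/2 + 1 = 21.

21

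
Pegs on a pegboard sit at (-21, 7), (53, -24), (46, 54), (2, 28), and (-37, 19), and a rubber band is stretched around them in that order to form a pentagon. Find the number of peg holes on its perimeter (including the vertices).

11

Summing gcd(|Δx|,|Δy|) over the edges gives the boundary count: gcd(74,31) + gcd(7,78) + gcd(44,26) + gcd(39,9) + gcd(16,12) = 1+1+2+3+4 = 11.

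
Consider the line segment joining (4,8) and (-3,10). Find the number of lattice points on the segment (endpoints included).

2

The number of lattice points on a segment between lattice points is gcd(|Δx|,|Δy|) + 1 = gcd(7,2) + 1 = 1 + 1 = 2.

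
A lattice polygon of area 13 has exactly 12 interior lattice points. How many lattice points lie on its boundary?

Pick's theorem gives A = I + B/2 − 1, so B = 2(A − I + 1) = 2(13 − 12 + 1) = 4.

4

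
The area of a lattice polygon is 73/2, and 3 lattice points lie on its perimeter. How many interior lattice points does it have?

36

Pick's theorem A = I + B/2 − 1 rearranges to I = A − B/2 + 1 = 73/2 − 3/2 + 1 = 36.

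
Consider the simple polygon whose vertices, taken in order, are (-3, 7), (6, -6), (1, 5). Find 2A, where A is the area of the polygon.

The shoelace formula gives twice the area as |[(-3)·(-6) − 6·7] + [6·5 − 1·(-6)] + [1·7 − (-3)·5]| = 34, so the area is 17.

34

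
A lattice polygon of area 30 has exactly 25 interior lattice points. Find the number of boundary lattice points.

12

Pick's theorem gives A = I + B/2 − 1, so B = 2(A − I + 1) = 2(30 − 25 + 1) = 12.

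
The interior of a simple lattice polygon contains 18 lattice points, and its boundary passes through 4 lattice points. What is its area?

Pick's theorem states A = I + B/2 − 1, so A = 18 + 4/2 − 1 = 19.

19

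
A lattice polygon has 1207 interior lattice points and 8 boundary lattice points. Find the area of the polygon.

By Pick's theorem, A = I + B/2 − 1 = 1207 + 8/2 − 1 = 1210.

1210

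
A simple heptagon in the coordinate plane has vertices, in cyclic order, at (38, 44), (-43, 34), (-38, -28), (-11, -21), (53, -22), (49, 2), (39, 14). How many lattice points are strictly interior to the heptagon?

The shoelace formula gives twice the area as |(38·34 − (-43)·44) + ((-43)·(-28) − (-38)·34) + ((-38)·(-21) − (-11)·(-28)) + ((-11)·(-22) − 53·(-21)) + (53·2 − 49·(-22)) + (49·14 − 39·2) + (39·44 − 38·14)| = 10501, so the area is 10501/2.
The number of boundary lattice points is Σ gcd(|Δx|,|Δy|) = gcd(81,10) + gcd(5,62) + gcd(27,7) + gcd(64,1) + gcd(4,24) + gcd(10,12) + gcd(1,30) = 1+1+1+1+4+2+1 = 11.
Pick's theorem gives I = A − B/2 + 1 = 10501/2 − 11/2 + 1 = 5246.

5246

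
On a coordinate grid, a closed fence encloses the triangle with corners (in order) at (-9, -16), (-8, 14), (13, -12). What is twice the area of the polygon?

The shoelace formula gives twice the area as |[(-9)·14 − (-8)·(-16)] + [(-8)·(-12) − 13·14] + [13·(-16) − (-9)·(-12)]| = 656, so the area is 328.

656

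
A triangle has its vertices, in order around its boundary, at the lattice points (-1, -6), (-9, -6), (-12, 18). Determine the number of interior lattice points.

By the shoelace formula, twice the signed area is |((-1)·(-6) − (-9)·(-6)) + ((-9)·18 − (-12)·(-6)) + ((-12)·(-6) − (-1)·18)| = 192, so the area is 96.
Along each edge there are gcd(|Δx|,|Δy|)+1 lattice points, so counting each shared vertex once the boundary has gcd(8,0) + gcd(3,24) + gcd(11,24) = 8+3+1 = 12.
By Pick's theorem A = I + B/2 − 1, so I = 96 − 12/2 + 1 = 91.

91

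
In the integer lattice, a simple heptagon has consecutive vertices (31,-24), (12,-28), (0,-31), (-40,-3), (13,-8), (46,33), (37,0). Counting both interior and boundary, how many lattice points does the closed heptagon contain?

By the shoelace formula, twice the signed area is |[31·(-28) − 12·(-24)] + [12·(-31) − 0·(-28)] + [0·(-3) − (-40)·(-31)] + [(-40)·(-8) − 13·(-3)] + [13·33 − 46·(-8)] + [46·0 − 37·33] + [37·(-24) − 31·0]| = 3145, so the area is 1572.5.
The number of boundary lattice points is Σ gcd(|Δx|,|Δy|) = gcd(19,4) + gcd(12,3) + gcd(40,28) + gcd(53,5) + gcd(33,41) + gcd(9,33) + gcd(6,24) = 1+3+4+1+1+3+6 = 19.
Pick's theorem gives I = A − B/2 + 1 = 1572.5 − 19/2 + 1 = 1564, so the closed region contains I + B = 1564 + 19 = 1583 lattice points.

1583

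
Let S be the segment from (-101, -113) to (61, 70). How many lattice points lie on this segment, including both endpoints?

The number of lattice points on a segment between lattice points is gcd(|Δx|,|Δy|) + 1 = gcd(162,183) + 1 = 3 + 1 = 4.

4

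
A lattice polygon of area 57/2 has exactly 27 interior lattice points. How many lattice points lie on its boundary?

Pick's theorem gives A = I + B/2 − 1, so B = 2(A − I + 1) = 2(57/2 − 27 + 1) = 5.

5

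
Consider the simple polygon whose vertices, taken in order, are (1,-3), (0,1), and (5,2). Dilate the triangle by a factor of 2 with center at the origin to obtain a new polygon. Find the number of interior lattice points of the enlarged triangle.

40

The shoelace formula gives twice the area as |(1·1 − 0·(-3)) + (0·2 − 5·1) + (5·(-3) − 1·2)| = 21, so the area is 10.5.
Along each edge there are gcd(|Δx|,|Δy|)+1 lattice points, so counting each shared vertex once the boundary has gcd(1,4) + gcd(5,1) + gcd(4,5) = 1+1+1 = 3.
Scaling by 2 multiplies the area by 2² = 4 (so the new area is 42) and multiplies the boundary lattice-point count by 2, giving 6.
By Pick's theorem, the interior count of the dilated polygon is 42 − 6/2 + 1 = 40.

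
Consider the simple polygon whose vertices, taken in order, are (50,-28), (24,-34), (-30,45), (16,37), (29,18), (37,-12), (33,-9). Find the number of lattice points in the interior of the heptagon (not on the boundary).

Using the shoelace formula, 2A = |(50·(-34) − 24·(-28)) + (24·45 − (-30)·(-34)) + ((-30)·37 − 16·45) + (16·18 − 29·37) + (29·(-12) − 37·18) + (37·(-9) − 33·(-12)) + (33·(-28) − 50·(-9))| = 5008, so the area is 2504.
Along each edge there are gcd(|Δx|,|Δy|)+1 lattice points, so counting each shared vertex once the boundary has gcd(26,6) + gcd(54,79) + gcd(46,8) + gcd(13,19) + gcd(8,30) + gcd(4,3) + gcd(17,19) = 2+1+2+1+2+1+1 = 10.
By Pick's theorem A = I + B/2 − 1, so I = 2504 − 10/2 + 1 = 2500.

2500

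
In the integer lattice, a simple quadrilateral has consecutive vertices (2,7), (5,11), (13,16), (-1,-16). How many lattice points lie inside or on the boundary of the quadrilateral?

By the shoelace formula, twice the signed area is |(2·11 − 5·7) + (5·16 − 13·11) + (13·(-16) − (-1)·16) + ((-1)·7 − 2·(-16))| = 243, so the area is 121.5.
Along each edge there are gcd(|Δx|,|Δy|)+1 lattice points, so counting each shared vertex once the boundary has gcd(3,4) + gcd(8,5) + gcd(14,32) + gcd(3,23) = 1+1+2+1 = 5.
Pick's theorem gives I = A − B/2 + 1 = 121.5 − 5/2 + 1 = 120, so the closed region contains I + B = 120 + 5 = 125 lattice points.

125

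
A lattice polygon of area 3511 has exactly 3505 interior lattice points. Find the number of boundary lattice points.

14

Pick's theorem gives A = I + B/2 − 1, so B = 2(A − I + 1) = 2(3511 − 3505 + 1) = 14.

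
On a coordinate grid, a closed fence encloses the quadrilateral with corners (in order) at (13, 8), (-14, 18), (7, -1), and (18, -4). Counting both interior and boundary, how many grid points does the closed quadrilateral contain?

213

The shoelace formula gives twice the area as |(13·18 − (-14)·8) + ((-14)·(-1) − 7·18) + (7·(-4) − 18·(-1)) + (18·8 − 13·(-4))| = 420, so the area is 210.
The number of boundary lattice points is Σ gcd(|Δx|,|Δy|) = gcd(27,10) + gcd(21,19) + gcd(11,3) + gcd(5,12) = 1+1+1+1 = 4.
Pick's theorem gives I = A − B/2 + 1 = 210 − 4/2 + 1 = 209, so the closed region contains I + B = 209 + 4 = 213 lattice points.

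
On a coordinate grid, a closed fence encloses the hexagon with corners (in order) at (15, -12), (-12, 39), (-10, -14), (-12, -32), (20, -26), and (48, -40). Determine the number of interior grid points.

1277

The shoelace formula gives twice the area as |(15·39 − (-12)·(-12)) + ((-12)·(-14) − (-10)·39) + ((-10)·(-32) − (-12)·(-14)) + ((-12)·(-26) − 20·(-32)) + (20·(-40) − 48·(-26)) + (48·(-12) − 15·(-40))| = 2575, so the area is 2575/2.
The number of boundary lattice points is Σ gcd(|Δx|,|Δy|) = gcd(27,51) + gcd(2,53) + gcd(2,18) + gcd(32,6) + gcd(28,14) + gcd(33,28) = 3+1+2+2+14+1 = 23.
By Pick's theorem A = I + B/2 − 1, so I = 2575/2 − 23/2 + 1 = 1277.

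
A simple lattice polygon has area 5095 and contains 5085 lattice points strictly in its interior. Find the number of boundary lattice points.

22

Pick's theorem gives A = I + B/2 − 1, so B = 2(A − I + 1) = 2(5095 − 5085 + 1) = 22.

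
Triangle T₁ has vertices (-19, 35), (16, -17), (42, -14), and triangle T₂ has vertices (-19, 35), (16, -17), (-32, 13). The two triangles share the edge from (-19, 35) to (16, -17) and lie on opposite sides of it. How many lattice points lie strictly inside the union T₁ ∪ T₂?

The union is the simple quadrilateral with vertices (-19, 35), (42, -14), (16, -17), (-32, 13) in order.
By the shoelace formula, twice the signed area is |[(-19)·(-14) − 42·35] + [42·(-17) − 16·(-14)] + [16·13 − (-32)·(-17)] + [(-32)·35 − (-19)·13]| = 2903, so the area is 1451.5.
The number of boundary lattice points is Σ gcd(|Δx|,|Δy|) = gcd(61,49) + gcd(26,3) + gcd(48,30) + gcd(13,22) = 1+1+6+1 = 9.
By Pick's theorem I = A − B/2 + 1 = 1451.5 − 9/2 + 1 = 1448.

1448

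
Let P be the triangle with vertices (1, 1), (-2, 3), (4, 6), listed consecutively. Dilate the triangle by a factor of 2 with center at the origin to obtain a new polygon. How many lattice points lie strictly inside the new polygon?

38

By the shoelace formula, twice the signed area is |(1·3 − (-2)·1) + ((-2)·6 − 4·3) + (4·1 − 1·6)| = 21, so the area is 21/2.
The number of boundary lattice points is Σ gcd(|Δx|,|Δy|) = gcd(3,2) + gcd(6,3) + gcd(3,5) = 1+3+1 = 5.
Scaling by 2 multiplies the area by 2² = 4 (so the new area is 42) and multiplies the boundary lattice-point count by 2, giving 10.
By Pick's theorem, the interior count of the dilated polygon is 42 − 10/2 + 1 = 38.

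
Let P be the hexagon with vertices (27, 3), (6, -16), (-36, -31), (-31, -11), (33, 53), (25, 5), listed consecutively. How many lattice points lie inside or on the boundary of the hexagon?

2181

The shoelace formula gives twice the area as |[27·(-16) − 6·3] + [6·(-31) − (-36)·(-16)] + [(-36)·(-11) − (-31)·(-31)] + [(-31)·53 − 33·(-11)] + [33·5 − 25·53] + [25·3 − 27·5]| = 4277, so the area is 2138.5.
The number of boundary lattice points is Σ gcd(|Δx|,|Δy|) = gcd(21,19) + gcd(42,15) + gcd(5,20) + gcd(64,64) + gcd(8,48) + gcd(2,2) = 1+3+5+64+8+2 = 83.
Pick's theorem gives I = A − B/2 + 1 = 2138.5 − 83/2 + 1 = 2098, so the closed region contains I + B = 2098 + 83 = 2181 lattice points.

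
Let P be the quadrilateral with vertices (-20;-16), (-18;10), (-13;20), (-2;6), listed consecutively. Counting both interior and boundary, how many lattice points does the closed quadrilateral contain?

The shoelace formula gives twice the area as |[(-20)·10 − (-18)·(-16)] + [(-18)·20 − (-13)·10] + [(-13)·6 − (-2)·20] + [(-2)·(-16) − (-20)·6]| = 604, so the area is 302.
Along each edge there are gcd(|Δx|,|Δy|)+1 lattice points, so counting each shared vertex once the boundary has gcd(2,26) + gcd(5,10) + gcd(11,14) + gcd(18,22) = 2+5+1+2 = 10.
Pick's theorem gives I = A − B/2 + 1 = 302 − 10/2 + 1 = 298, so the closed region contains I + B = 298 + 10 = 308 lattice points.

308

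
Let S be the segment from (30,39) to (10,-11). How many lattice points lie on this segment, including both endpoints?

11

The number of lattice points on a segment between lattice points is gcd(|Δx|,|Δy|) + 1 = gcd(20,50) + 1 = 10 + 1 = 11.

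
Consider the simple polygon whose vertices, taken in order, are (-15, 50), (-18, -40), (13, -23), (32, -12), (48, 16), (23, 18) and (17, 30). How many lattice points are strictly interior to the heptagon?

3132

Using the shoelace formula, 2A = |[(-15)·(-40) − (-18)·50] + [(-18)·(-23) − 13·(-40)] + [13·(-12) − 32·(-23)] + [32·16 − 48·(-12)] + [48·18 − 23·16] + [23·30 − 17·18] + [17·50 − (-15)·30]| = 6282, so the area is 3141.
Summing gcd(|Δx|,|Δy|) over the edges gives the boundary count: gcd(3,90) + gcd(31,17) + gcd(19,11) + gcd(16,28) + gcd(25,2) + gcd(6,12) + gcd(32,20) = 3+1+1+4+1+6+4 = 20.
Pick's theorem gives I = A − B/2 + 1 = 3141 − 20/2 + 1 = 3132.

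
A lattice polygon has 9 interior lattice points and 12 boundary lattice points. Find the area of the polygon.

By Pick's theorem, A = I + B/2 − 1 = 9 + 12/2 − 1 = 14.

14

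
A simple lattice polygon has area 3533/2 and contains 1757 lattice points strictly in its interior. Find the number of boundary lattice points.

21

Pick's theorem gives A = I + B/2 − 1, so B = 2(A − I + 1) = 2(3533/2 − 1757 + 1) = 21.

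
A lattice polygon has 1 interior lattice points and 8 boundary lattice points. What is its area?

Pick's theorem states A = I + B/2 − 1, so A = 1 + 8/2 − 1 = 4.

4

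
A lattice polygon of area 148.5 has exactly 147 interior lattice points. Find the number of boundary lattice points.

5

Pick's theorem gives A = I + B/2 − 1, so B = 2(A − I + 1) = 2(148.5 − 147 + 1) = 5.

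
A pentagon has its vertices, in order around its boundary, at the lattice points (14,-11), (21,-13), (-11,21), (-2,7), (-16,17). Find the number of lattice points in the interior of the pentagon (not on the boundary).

The shoelace formula gives twice the area as |(14·(-13) − 21·(-11)) + (21·21 − (-11)·(-13)) + ((-11)·7 − (-2)·21) + ((-2)·17 − (-16)·7) + ((-16)·(-11) − 14·17)| = 328, so the area is 164.
Summing gcd(|Δx|,|Δy|) over the edges gives the boundary count: gcd(7,2) + gcd(32,34) + gcd(9,14) + gcd(14,10) + gcd(30,28) = 1+2+1+2+2 = 8.
Pick's theorem gives I = A − B/2 + 1 = 164 − 8/2 + 1 = 161.

161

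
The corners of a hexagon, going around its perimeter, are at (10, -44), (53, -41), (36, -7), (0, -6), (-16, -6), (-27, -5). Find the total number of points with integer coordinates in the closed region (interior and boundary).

1955

Using the shoelace formula, 2A = |[10·(-41) − 53·(-44)] + [53·(-7) − 36·(-41)] + [36·(-6) − 0·(-7)] + [0·(-6) − (-16)·(-6)] + [(-16)·(-5) − (-27)·(-6)] + [(-27)·(-44) − 10·(-5)]| = 3871, so the area is 1935.5.
Summing gcd(|Δx|,|Δy|) over the edges gives the boundary count: gcd(43,3) + gcd(17,34) + gcd(36,1) + gcd(16,0) + gcd(11,1) + gcd(37,39) = 1+17+1+16+1+1 = 37.
Pick's theorem gives I = A − B/2 + 1 = 1935.5 − 37/2 + 1 = 1918, so the closed region contains I + B = 1918 + 37 = 1955 lattice points.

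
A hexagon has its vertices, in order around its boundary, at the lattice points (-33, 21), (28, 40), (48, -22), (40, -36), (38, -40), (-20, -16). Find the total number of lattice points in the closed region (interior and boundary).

The shoelace formula gives twice the area as |[(-33)·40 − 28·21] + [28·(-22) − 48·40] + [48·(-36) − 40·(-22)] + [40·(-40) − 38·(-36)] + [38·(-16) − (-20)·(-40)] + [(-20)·21 − (-33)·(-16)]| = 7880, so the area is 3940.
Summing gcd(|Δx|,|Δy|) over the edges gives the boundary count: gcd(61,19) + gcd(20,62) + gcd(8,14) + gcd(2,4) + gcd(58,24) + gcd(13,37) = 1+2+2+2+2+1 = 10.
Pick's theorem gives I = A − B/2 + 1 = 3940 − 10/2 + 1 = 3936, so the closed region contains I + B = 3936 + 10 = 3946 lattice points.

3946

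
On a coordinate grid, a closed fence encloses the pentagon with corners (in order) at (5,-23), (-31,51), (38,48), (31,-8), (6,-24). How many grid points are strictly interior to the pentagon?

3189

Using the shoelace formula, 2A = |[5·51 − (-31)·(-23)] + [(-31)·48 − 38·51] + [38·(-8) − 31·48] + [31·(-24) − 6·(-8)] + [6·(-23) − 5·(-24)]| = 6390, so the area is 3195.
Along each edge there are gcd(|Δx|,|Δy|)+1 lattice points, so counting each shared vertex once the boundary has gcd(36,74) + gcd(69,3) + gcd(7,56) + gcd(25,16) + gcd(1,1) = 2+3+7+1+1 = 14.
Pick's theorem gives I = A − B/2 + 1 = 3195 − 14/2 + 1 = 3189.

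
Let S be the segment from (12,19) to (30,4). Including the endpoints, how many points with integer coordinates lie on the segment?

4

The number of lattice points on a segment between lattice points is gcd(|Δx|,|Δy|) + 1 = gcd(18,15) + 1 = 3 + 1 = 4.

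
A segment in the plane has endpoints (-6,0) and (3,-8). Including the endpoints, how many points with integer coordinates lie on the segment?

The number of lattice points on a segment between lattice points is gcd(|Δx|,|Δy|) + 1 = gcd(9,8) + 1 = 1 + 1 = 2.

2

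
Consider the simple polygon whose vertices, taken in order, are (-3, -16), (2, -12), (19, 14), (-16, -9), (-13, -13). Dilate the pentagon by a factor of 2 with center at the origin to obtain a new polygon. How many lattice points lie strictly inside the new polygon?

1270

Using the shoelace formula, 2A = |((-3)·(-12) − 2·(-16)) + (2·14 − 19·(-12)) + (19·(-9) − (-16)·14) + ((-16)·(-13) − (-13)·(-9)) + ((-13)·(-16) − (-3)·(-13))| = 637, so the area is 637/2.
Along each edge there are gcd(|Δx|,|Δy|)+1 lattice points, so counting each shared vertex once the boundary has gcd(5,4) + gcd(17,26) + gcd(35,23) + gcd(3,4) + gcd(10,3) = 1+1+1+1+1 = 5.
Scaling by 2 multiplies the area by 2² = 4 (so the new area is 1274) and multiplies the boundary lattice-point count by 2, giving 10.
By Pick's theorem, the interior count of the dilated polygon is 1274 − 10/2 + 1 = 1270.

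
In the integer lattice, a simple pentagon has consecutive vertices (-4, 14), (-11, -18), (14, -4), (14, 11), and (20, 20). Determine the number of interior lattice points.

The shoelace formula gives twice the area as |((-4)·(-18) − (-11)·14) + ((-11)·(-4) − 14·(-18)) + (14·11 − 14·(-4)) + (14·20 − 20·11) + (20·14 − (-4)·20)| = 1152, so the area is 576.
The number of boundary lattice points is Σ gcd(|Δx|,|Δy|) = gcd(7,32) + gcd(25,14) + gcd(0,15) + gcd(6,9) + gcd(24,6) = 1+1+15+3+6 = 26.
Pick's theorem gives I = A − B/2 + 1 = 576 − 26/2 + 1 = 564.

564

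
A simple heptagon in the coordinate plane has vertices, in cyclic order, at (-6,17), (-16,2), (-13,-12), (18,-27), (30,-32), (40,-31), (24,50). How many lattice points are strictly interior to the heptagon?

2535

The shoelace formula gives twice the area as |[(-6)·2 − (-16)·17] + [(-16)·(-12) − (-13)·2] + [(-13)·(-27) − 18·(-12)] + [18·(-32) − 30·(-27)] + [30·(-31) − 40·(-32)] + [40·50 − 24·(-31)] + [24·17 − (-6)·50]| = 5081, so the area is 2540.5.
Summing gcd(|Δx|,|Δy|) over the edges gives the boundary count: gcd(10,15) + gcd(3,14) + gcd(31,15) + gcd(12,5) + gcd(10,1) + gcd(16,81) + gcd(30,33) = 5+1+1+1+1+1+3 = 13.
Pick's theorem gives I = A − B/2 + 1 = 2540.5 − 13/2 + 1 = 2535.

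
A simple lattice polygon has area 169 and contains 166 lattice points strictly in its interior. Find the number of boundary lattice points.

Pick's theorem gives A = I + B/2 − 1, so B = 2(A − I + 1) = 2(169 − 166 + 1) = 8.

8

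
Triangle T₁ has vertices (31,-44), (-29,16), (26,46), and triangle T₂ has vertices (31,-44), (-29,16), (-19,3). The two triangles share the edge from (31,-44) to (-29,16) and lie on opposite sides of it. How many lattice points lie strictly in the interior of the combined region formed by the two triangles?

2635

The union is the simple quadrilateral with vertices (31,-44), (26,46), (-29,16), (-19,3) in order.
Using the shoelace formula, 2A = |[31·46 − 26·(-44)] + [26·16 − (-29)·46] + [(-29)·3 − (-19)·16] + [(-19)·(-44) − 31·3]| = 5280, so the area is 2640.
Along each edge there are gcd(|Δx|,|Δy|)+1 lattice points, so counting each shared vertex once the boundary has gcd(5,90) + gcd(55,30) + gcd(10,13) + gcd(50,47) = 5+5+1+1 = 12.
By Pick's theorem I = A − B/2 + 1 = 2640 − 12/2 + 1 = 2635.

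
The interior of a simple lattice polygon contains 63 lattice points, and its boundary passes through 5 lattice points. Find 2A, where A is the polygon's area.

129

By Pick's theorem, A = I + B/2 − 1 = 63 + 5/2 − 1 = 129/2.
Hence 2A = 129.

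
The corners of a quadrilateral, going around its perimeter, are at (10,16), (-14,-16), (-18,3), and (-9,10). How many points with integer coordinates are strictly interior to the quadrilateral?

By the shoelace formula, twice the signed area is |(10·(-16) − (-14)·16) + ((-14)·3 − (-18)·(-16)) + ((-18)·10 − (-9)·3) + ((-9)·16 − 10·10)| = 663, so the area is 663/2.
Summing gcd(|Δx|,|Δy|) over the edges gives the boundary count: gcd(24,32) + gcd(4,19) + gcd(9,7) + gcd(19,6) = 8+1+1+1 = 11.
Pick's theorem gives I = A − B/2 + 1 = 663/2 − 11/2 + 1 = 327.

327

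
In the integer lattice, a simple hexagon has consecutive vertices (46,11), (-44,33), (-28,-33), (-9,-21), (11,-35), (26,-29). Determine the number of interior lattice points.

3699

By the shoelace formula, twice the signed area is |(46·33 − (-44)·11) + ((-44)·(-33) − (-28)·33) + ((-28)·(-21) − (-9)·(-33)) + ((-9)·(-35) − 11·(-21)) + (11·(-29) − 26·(-35)) + (26·11 − 46·(-29))| = 7426, so the area is 3713.
Along each edge there are gcd(|Δx|,|Δy|)+1 lattice points, so counting each shared vertex once the boundary has gcd(90,22) + gcd(16,66) + gcd(19,12) + gcd(20,14) + gcd(15,6) + gcd(20,40) = 2+2+1+2+3+20 = 30.
Pick's theorem gives I = A − B/2 + 1 = 3713 − 30/2 + 1 = 3699.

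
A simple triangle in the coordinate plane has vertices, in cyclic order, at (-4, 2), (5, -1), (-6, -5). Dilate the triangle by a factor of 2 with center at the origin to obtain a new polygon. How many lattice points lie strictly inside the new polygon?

By the shoelace formula, twice the signed area is |[(-4)·(-1) − 5·2] + [5·(-5) − (-6)·(-1)] + [(-6)·2 − (-4)·(-5)]| = 69, so the area is 34.5.
Along each edge there are gcd(|Δx|,|Δy|)+1 lattice points, so counting each shared vertex once the boundary has gcd(9,3) + gcd(11,4) + gcd(2,7) = 3+1+1 = 5.
Scaling by 2 multiplies the area by 2² = 4 (so the new area is 138) and multiplies the boundary lattice-point count by 2, giving 10.
By Pick's theorem, the interior count of the dilated polygon is 138 − 10/2 + 1 = 134.

134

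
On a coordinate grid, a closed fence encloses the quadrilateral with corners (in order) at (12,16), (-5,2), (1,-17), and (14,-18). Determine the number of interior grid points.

422

Using the shoelace formula, 2A = |[12·2 − (-5)·16] + [(-5)·(-17) − 1·2] + [1·(-18) − 14·(-17)] + [14·16 − 12·(-18)]| = 847, so the area is 423.5.
The number of boundary lattice points is Σ gcd(|Δx|,|Δy|) = gcd(17,14) + gcd(6,19) + gcd(13,1) + gcd(2,34) = 1+1+1+2 = 5.
By Pick's theorem A = I + B/2 − 1, so I = 423.5 − 5/2 + 1 = 422.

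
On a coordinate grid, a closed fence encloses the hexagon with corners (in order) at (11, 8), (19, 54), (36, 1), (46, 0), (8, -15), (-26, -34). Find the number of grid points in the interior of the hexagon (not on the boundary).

1355

By the shoelace formula, twice the signed area is |[11·54 − 19·8] + [19·1 − 36·54] + [36·0 − 46·1] + [46·(-15) − 8·0] + [8·(-34) − (-26)·(-15)] + [(-26)·8 − 11·(-34)]| = 2715, so the area is 2715/2.
The number of boundary lattice points is Σ gcd(|Δx|,|Δy|) = gcd(8,46) + gcd(17,53) + gcd(10,1) + gcd(38,15) + gcd(34,19) + gcd(37,42) = 2+1+1+1+1+1 = 7.
By Pick's theorem A = I + B/2 − 1, so I = 2715/2 − 7/2 + 1 = 1355.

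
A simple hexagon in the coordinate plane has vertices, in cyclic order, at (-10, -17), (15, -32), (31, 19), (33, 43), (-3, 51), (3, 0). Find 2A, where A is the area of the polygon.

4166

The shoelace formula gives twice the area as |((-10)·(-32) − 15·(-17)) + (15·19 − 31·(-32)) + (31·43 − 33·19) + (33·51 − (-3)·43) + ((-3)·0 − 3·51) + (3·(-17) − (-10)·0)| = 4166, so the area is 2083.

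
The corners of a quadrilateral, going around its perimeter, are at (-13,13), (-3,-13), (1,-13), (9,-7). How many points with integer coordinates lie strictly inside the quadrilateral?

194

Using the shoelace formula, 2A = |((-13)·(-13) − (-3)·13) + ((-3)·(-13) − 1·(-13)) + (1·(-7) − 9·(-13)) + (9·13 − (-13)·(-7))| = 396, so the area is 198.
Summing gcd(|Δx|,|Δy|) over the edges gives the boundary count: gcd(10,26) + gcd(4,0) + gcd(8,6) + gcd(22,20) = 2+4+2+2 = 10.
By Pick's theorem A = I + B/2 − 1, so I = 198 − 10/2 + 1 = 194.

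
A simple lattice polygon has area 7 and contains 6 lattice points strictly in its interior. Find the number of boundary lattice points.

Pick's theorem gives A = I + B/2 − 1, so B = 2(A − I + 1) = 2(7 − 6 + 1) = 4.

4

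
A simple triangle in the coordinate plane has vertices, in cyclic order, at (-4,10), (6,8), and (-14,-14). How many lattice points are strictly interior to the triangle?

128

The shoelace formula gives twice the area as |[(-4)·8 − 6·10] + [6·(-14) − (-14)·8] + [(-14)·10 − (-4)·(-14)]| = 260, so the area is 130.
The number of boundary lattice points is Σ gcd(|Δx|,|Δy|) = gcd(10,2) + gcd(20,22) + gcd(10,24) = 2+2+2 = 6.
By Pick's theorem A = I + B/2 − 1, so I = 130 − 6/2 + 1 = 128.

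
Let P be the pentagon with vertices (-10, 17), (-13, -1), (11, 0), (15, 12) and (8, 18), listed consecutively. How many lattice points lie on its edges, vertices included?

10

Summing gcd(|Δx|,|Δy|) over the edges gives the boundary count: gcd(3,18) + gcd(24,1) + gcd(4,12) + gcd(7,6) + gcd(18,1) = 3+1+4+1+1 = 10.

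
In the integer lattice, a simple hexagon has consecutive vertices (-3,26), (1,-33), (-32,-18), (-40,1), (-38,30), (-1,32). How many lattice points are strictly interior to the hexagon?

2012

The shoelace formula gives twice the area as |[(-3)·(-33) − 1·26] + [1·(-18) − (-32)·(-33)] + [(-32)·1 − (-40)·(-18)] + [(-40)·30 − (-38)·1] + [(-38)·32 − (-1)·30] + [(-1)·26 − (-3)·32]| = 4031, so the area is 4031/2.
Summing gcd(|Δx|,|Δy|) over the edges gives the boundary count: gcd(4,59) + gcd(33,15) + gcd(8,19) + gcd(2,29) + gcd(37,2) + gcd(2,6) = 1+3+1+1+1+2 = 9.
By Pick's theorem A = I + B/2 − 1, so I = 4031/2 − 9/2 + 1 = 2012.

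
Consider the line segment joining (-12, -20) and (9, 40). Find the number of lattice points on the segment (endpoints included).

The number of lattice points on a segment between lattice points is gcd(|Δx|,|Δy|) + 1 = gcd(21,60) + 1 = 3 + 1 = 4.

4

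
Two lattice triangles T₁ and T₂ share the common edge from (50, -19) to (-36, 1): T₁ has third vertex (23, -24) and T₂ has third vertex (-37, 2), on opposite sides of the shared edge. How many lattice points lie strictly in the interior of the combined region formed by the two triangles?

516

The union is the simple quadrilateral with vertices (50, -19), (23, -24), (-36, 1), (-37, 2) in order.
The shoelace formula gives twice the area as |[50·(-24) − 23·(-19)] + [23·1 − (-36)·(-24)] + [(-36)·2 − (-37)·1] + [(-37)·(-19) − 50·2]| = 1036, so the area is 518.
Along each edge there are gcd(|Δx|,|Δy|)+1 lattice points, so counting each shared vertex once the boundary has gcd(27,5) + gcd(59,25) + gcd(1,1) + gcd(87,21) = 1+1+1+3 = 6.
By Pick's theorem I = A − B/2 + 1 = 518 − 6/2 + 1 = 516.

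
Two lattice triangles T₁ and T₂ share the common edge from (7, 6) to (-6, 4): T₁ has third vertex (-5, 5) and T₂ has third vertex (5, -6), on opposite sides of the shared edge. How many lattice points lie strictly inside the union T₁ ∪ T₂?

80

The union is the simple quadrilateral with vertices (7, 6), (-5, 5), (-6, 4), (5, -6) in order.
By the shoelace formula, twice the signed area is |(7·5 − (-5)·6) + ((-5)·4 − (-6)·5) + ((-6)·(-6) − 5·4) + (5·6 − 7·(-6))| = 163, so the area is 81.5.
The number of boundary lattice points is Σ gcd(|Δx|,|Δy|) = gcd(12,1) + gcd(1,1) + gcd(11,10) + gcd(2,12) = 1+1+1+2 = 5.
By Pick's theorem I = A − B/2 + 1 = 81.5 − 5/2 + 1 = 80.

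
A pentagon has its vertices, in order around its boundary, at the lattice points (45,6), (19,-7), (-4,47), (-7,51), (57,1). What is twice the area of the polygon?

2056

Using the shoelace formula, 2A = |[45·(-7) − 19·6] + [19·47 − (-4)·(-7)] + [(-4)·51 − (-7)·47] + [(-7)·1 − 57·51] + [57·6 − 45·1]| = 2056, so the area is 1028.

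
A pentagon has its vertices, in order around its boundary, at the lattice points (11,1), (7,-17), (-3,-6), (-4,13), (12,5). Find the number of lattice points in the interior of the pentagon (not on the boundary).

279

By the shoelace formula, twice the signed area is |[11·(-17) − 7·1] + [7·(-6) − (-3)·(-17)] + [(-3)·13 − (-4)·(-6)] + [(-4)·5 − 12·13] + [12·1 − 11·5]| = 569, so the area is 569/2.
Along each edge there are gcd(|Δx|,|Δy|)+1 lattice points, so counting each shared vertex once the boundary has gcd(4,18) + gcd(10,11) + gcd(1,19) + gcd(16,8) + gcd(1,4) = 2+1+1+8+1 = 13.
By Pick's theorem A = I + B/2 − 1, so I = 569/2 − 13/2 + 1 = 279.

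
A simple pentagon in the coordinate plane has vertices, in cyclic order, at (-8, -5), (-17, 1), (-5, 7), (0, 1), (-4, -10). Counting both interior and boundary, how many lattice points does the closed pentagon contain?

141

Using the shoelace formula, 2A = |[(-8)·1 − (-17)·(-5)] + [(-17)·7 − (-5)·1] + [(-5)·1 − 0·7] + [0·(-10) − (-4)·1] + [(-4)·(-5) − (-8)·(-10)]| = 268, so the area is 134.
Summing gcd(|Δx|,|Δy|) over the edges gives the boundary count: gcd(9,6) + gcd(12,6) + gcd(5,6) + gcd(4,11) + gcd(4,5) = 3+6+1+1+1 = 12.
Pick's theorem gives I = A − B/2 + 1 = 134 − 12/2 + 1 = 129, so the closed region contains I + B = 129 + 12 = 141 lattice points.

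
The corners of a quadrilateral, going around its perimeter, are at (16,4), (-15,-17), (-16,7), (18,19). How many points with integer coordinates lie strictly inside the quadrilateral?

Using the shoelace formula, 2A = |[16·(-17) − (-15)·4] + [(-15)·7 − (-16)·(-17)] + [(-16)·19 − 18·7] + [18·4 − 16·19]| = 1251, so the area is 625.5.
Summing gcd(|Δx|,|Δy|) over the edges gives the boundary count: gcd(31,21) + gcd(1,24) + gcd(34,12) + gcd(2,15) = 1+1+2+1 = 5.
By Pick's theorem A = I + B/2 − 1, so I = 625.5 − 5/2 + 1 = 624.

624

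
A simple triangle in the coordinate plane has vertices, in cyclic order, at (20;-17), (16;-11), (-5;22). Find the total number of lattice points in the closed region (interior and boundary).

By the shoelace formula, twice the signed area is |(20·(-11) − 16·(-17)) + (16·22 − (-5)·(-11)) + ((-5)·(-17) − 20·22)| = 6, so the area is 3.
The number of boundary lattice points is Σ gcd(|Δx|,|Δy|) = gcd(4,6) + gcd(21,33) + gcd(25,39) = 2+3+1 = 6.
Pick's theorem gives I = A − B/2 + 1 = 3 − 6/2 + 1 = 1, so the closed region contains I + B = 1 + 6 = 7 lattice points.

7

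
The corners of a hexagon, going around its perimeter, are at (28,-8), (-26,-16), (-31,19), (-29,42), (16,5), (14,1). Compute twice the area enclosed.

Using the shoelace formula, 2A = |(28·(-16) − (-26)·(-8)) + ((-26)·19 − (-31)·(-16)) + ((-31)·42 − (-29)·19) + ((-29)·5 − 16·42) + (16·1 − 14·5) + (14·(-8) − 28·1)| = 3408, so the area is 1704.

3408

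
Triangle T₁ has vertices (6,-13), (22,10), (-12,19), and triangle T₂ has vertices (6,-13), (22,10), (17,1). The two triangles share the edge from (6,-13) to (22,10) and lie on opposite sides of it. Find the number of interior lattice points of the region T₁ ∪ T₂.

The union is the simple quadrilateral with vertices (6,-13), (-12,19), (22,10), (17,1) in order.
The shoelace formula gives twice the area as |(6·19 − (-12)·(-13)) + ((-12)·10 − 22·19) + (22·1 − 17·10) + (17·(-13) − 6·1)| = 955, so the area is 477.5.
Along each edge there are gcd(|Δx|,|Δy|)+1 lattice points, so counting each shared vertex once the boundary has gcd(18,32) + gcd(34,9) + gcd(5,9) + gcd(11,14) = 2+1+1+1 = 5.
By Pick's theorem I = A − B/2 + 1 = 477.5 − 5/2 + 1 = 476.

476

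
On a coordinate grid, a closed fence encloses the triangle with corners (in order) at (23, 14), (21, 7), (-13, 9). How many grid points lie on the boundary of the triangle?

4

The number of boundary lattice points is Σ gcd(|Δx|,|Δy|) = gcd(2,7) + gcd(34,2) + gcd(36,5) = 1+2+1 = 4.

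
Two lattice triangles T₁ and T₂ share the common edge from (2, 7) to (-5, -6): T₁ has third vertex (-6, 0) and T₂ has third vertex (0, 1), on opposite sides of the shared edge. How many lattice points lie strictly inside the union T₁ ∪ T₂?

The union is the simple quadrilateral with vertices (2, 7), (-6, 0), (-5, -6), (0, 1) in order.
The shoelace formula gives twice the area as |(2·0 − (-6)·7) + ((-6)·(-6) − (-5)·0) + ((-5)·1 − 0·(-6)) + (0·7 − 2·1)| = 71, so the area is 35.5.
The number of boundary lattice points is Σ gcd(|Δx|,|Δy|) = gcd(8,7) + gcd(1,6) + gcd(5,7) + gcd(2,6) = 1+1+1+2 = 5.
By Pick's theorem I = A − B/2 + 1 = 35.5 − 5/2 + 1 = 34.

34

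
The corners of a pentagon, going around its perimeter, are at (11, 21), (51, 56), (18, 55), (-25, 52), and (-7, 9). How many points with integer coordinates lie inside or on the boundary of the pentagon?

Using the shoelace formula, 2A = |(11·56 − 51·21) + (51·55 − 18·56) + (18·52 − (-25)·55) + ((-25)·9 − (-7)·52) + ((-7)·21 − 11·9)| = 3546, so the area is 1773.
The number of boundary lattice points is Σ gcd(|Δx|,|Δy|) = gcd(40,35) + gcd(33,1) + gcd(43,3) + gcd(18,43) + gcd(18,12) = 5+1+1+1+6 = 14.
Pick's theorem gives I = A − B/2 + 1 = 1773 − 14/2 + 1 = 1767, so the closed region contains I + B = 1767 + 14 = 1781 lattice points.

1781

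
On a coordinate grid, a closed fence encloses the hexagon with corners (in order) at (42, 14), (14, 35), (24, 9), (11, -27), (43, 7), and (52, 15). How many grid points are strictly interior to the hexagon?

By the shoelace formula, twice the signed area is |(42·35 − 14·14) + (14·9 − 24·35) + (24·(-27) − 11·9) + (11·7 − 43·(-27)) + (43·15 − 52·7) + (52·14 − 42·15)| = 1430, so the area is 715.
Along each edge there are gcd(|Δx|,|Δy|)+1 lattice points, so counting each shared vertex once the boundary has gcd(28,21) + gcd(10,26) + gcd(13,36) + gcd(32,34) + gcd(9,8) + gcd(10,1) = 7+2+1+2+1+1 = 14.
Pick's theorem gives I = A − B/2 + 1 = 715 − 14/2 + 1 = 709.

709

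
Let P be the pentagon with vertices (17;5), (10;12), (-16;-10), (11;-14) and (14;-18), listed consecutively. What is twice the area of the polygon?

954

Using the shoelace formula, 2A = |[17·12 − 10·5] + [10·(-10) − (-16)·12] + [(-16)·(-14) − 11·(-10)] + [11·(-18) − 14·(-14)] + [14·5 − 17·(-18)]| = 954, so the area is 477.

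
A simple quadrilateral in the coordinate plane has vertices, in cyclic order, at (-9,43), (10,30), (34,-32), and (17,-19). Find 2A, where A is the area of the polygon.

By the shoelace formula, twice the signed area is |[(-9)·30 − 10·43] + [10·(-32) − 34·30] + [34·(-19) − 17·(-32)] + [17·43 − (-9)·(-19)]| = 1582, so the area is 791.

1582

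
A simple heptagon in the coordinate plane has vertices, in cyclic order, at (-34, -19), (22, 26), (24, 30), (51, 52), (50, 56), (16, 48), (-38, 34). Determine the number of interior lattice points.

By the shoelace formula, twice the signed area is |[(-34)·26 − 22·(-19)] + [22·30 − 24·26] + [24·52 − 51·30] + [51·56 − 50·52] + [50·48 − 16·56] + [16·34 − (-38)·48] + [(-38)·(-19) − (-34)·34]| = 5294, so the area is 2647.
Summing gcd(|Δx|,|Δy|) over the edges gives the boundary count: gcd(56,45) + gcd(2,4) + gcd(27,22) + gcd(1,4) + gcd(34,8) + gcd(54,14) + gcd(4,53) = 1+2+1+1+2+2+1 = 10.
Pick's theorem gives I = A − B/2 + 1 = 2647 − 10/2 + 1 = 2643.

2643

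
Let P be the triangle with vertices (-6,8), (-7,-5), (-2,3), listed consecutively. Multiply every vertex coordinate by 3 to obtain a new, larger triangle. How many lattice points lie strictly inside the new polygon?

253

Using the shoelace formula, 2A = |((-6)·(-5) − (-7)·8) + ((-7)·3 − (-2)·(-5)) + ((-2)·8 − (-6)·3)| = 57, so the area is 28.5.
Along each edge there are gcd(|Δx|,|Δy|)+1 lattice points, so counting each shared vertex once the boundary has gcd(1,13) + gcd(5,8) + gcd(4,5) = 1+1+1 = 3.
Scaling by 3 multiplies the area by 3² = 9 (so the new area is 256.5) and multiplies the boundary lattice-point count by 3, giving 9.
By Pick's theorem, the interior count of the dilated polygon is 256.5 − 9/2 + 1 = 253.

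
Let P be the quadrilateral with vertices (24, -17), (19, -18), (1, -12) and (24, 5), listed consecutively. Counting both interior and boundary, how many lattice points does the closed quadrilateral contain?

By the shoelace formula, twice the signed area is |[24·(-18) − 19·(-17)] + [19·(-12) − 1·(-18)] + [1·5 − 24·(-12)] + [24·(-17) − 24·5]| = 554, so the area is 277.
Summing gcd(|Δx|,|Δy|) over the edges gives the boundary count: gcd(5,1) + gcd(18,6) + gcd(23,17) + gcd(0,22) = 1+6+1+22 = 30.
Pick's theorem gives I = A − B/2 + 1 = 277 − 30/2 + 1 = 263, so the closed region contains I + B = 263 + 30 = 293 lattice points.

293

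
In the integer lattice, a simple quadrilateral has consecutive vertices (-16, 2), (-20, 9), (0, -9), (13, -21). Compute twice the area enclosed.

117

Using the shoelace formula, 2A = |[(-16)·9 − (-20)·2] + [(-20)·(-9) − 0·9] + [0·(-21) − 13·(-9)] + [13·2 − (-16)·(-21)]| = 117, so the area is 117/2.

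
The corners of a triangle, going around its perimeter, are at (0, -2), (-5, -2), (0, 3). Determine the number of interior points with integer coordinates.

Using the shoelace formula, 2A = |(0·(-2) − (-5)·(-2)) + ((-5)·3 − 0·(-2)) + (0·(-2) − 0·3)| = 25, so the area is 12.5.
Summing gcd(|Δx|,|Δy|) over the edges gives the boundary count: gcd(5,0) + gcd(5,5) + gcd(0,5) = 5+5+5 = 15.
Pick's theorem gives I = A − B/2 + 1 = 12.5 − 15/2 + 1 = 6.

6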